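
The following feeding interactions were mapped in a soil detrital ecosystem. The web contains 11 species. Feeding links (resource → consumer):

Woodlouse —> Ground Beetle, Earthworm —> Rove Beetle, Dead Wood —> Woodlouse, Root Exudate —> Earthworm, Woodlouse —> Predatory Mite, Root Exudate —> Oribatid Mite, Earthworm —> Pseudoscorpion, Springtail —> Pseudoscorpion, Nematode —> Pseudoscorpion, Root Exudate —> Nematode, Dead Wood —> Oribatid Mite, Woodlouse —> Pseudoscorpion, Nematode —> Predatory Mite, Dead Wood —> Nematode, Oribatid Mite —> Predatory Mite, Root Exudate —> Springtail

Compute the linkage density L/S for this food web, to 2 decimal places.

L/S = 1.45

There are L = 16 links among S = 11 species.
L/S = 16/11 = 1.4545 ≈ 1.45.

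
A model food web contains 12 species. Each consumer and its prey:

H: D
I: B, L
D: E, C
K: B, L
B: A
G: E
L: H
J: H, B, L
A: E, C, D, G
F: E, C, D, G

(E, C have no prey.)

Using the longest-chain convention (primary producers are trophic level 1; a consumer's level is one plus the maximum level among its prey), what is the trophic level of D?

Trophic level 2

E is a producer → level 1.
D eats E (level 1); other prey at levels: C 1 → level 2.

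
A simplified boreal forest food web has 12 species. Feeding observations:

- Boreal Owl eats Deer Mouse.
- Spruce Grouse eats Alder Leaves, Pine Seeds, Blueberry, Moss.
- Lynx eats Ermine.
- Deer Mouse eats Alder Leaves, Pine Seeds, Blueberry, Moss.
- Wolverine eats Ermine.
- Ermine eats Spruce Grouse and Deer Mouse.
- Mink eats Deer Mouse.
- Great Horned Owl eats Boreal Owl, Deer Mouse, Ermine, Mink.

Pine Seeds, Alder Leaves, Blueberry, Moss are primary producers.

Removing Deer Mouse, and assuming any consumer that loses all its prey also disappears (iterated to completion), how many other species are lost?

2

Remove Deer Mouse.
Round 1: Mink (all prey gone), Boreal Owl (all prey gone) → extinct.
No further losses. Total secondary extinctions: 2.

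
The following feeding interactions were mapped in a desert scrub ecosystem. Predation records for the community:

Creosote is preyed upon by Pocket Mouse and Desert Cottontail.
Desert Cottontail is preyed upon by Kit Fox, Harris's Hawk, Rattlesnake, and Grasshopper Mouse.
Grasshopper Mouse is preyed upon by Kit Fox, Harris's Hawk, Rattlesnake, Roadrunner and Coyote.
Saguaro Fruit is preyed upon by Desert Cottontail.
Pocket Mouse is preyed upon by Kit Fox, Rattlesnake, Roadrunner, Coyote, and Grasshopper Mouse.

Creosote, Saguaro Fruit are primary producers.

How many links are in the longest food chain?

One longest chain: Creosote → Pocket Mouse → Grasshopper Mouse → Harris's Hawk.
It has 4 species and 3 links.

3 links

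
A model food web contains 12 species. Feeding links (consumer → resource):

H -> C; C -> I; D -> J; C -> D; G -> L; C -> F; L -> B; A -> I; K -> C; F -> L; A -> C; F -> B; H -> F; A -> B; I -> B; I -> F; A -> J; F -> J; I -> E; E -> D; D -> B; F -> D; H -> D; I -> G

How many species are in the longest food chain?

One longest chain: B → L → F → I → C → H.
It has 6 species and 5 links.

6 species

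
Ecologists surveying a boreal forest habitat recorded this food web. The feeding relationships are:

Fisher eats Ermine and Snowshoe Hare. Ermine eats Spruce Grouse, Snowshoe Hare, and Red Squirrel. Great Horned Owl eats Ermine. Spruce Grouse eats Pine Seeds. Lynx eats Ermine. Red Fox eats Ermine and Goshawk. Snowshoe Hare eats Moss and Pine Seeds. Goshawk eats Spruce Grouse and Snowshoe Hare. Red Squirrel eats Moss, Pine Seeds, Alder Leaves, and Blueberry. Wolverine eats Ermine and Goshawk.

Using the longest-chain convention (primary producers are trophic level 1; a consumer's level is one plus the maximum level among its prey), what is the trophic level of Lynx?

Alder Leaves is a producer → level 1.
Red Squirrel eats Alder Leaves (level 1); other prey at levels: Moss 1, Blueberry 1, Pine Seeds 1 → level 2.
Ermine eats Red Squirrel (level 2); other prey at levels: Snowshoe Hare 2, Spruce Grouse 2 → level 3.
Lynx eats Ermine → level 4.

Trophic level 4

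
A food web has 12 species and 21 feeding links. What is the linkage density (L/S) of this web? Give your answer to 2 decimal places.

There are L = 21 links among S = 12 species.
L/S = 21/12 = 1.7500 ≈ 1.75.

L/S = 1.75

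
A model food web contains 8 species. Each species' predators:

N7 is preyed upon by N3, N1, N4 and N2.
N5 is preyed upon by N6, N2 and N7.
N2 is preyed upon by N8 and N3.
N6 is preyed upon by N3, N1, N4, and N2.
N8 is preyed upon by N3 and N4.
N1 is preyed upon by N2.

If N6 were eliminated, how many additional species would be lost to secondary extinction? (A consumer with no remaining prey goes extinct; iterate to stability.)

Remove N6.
Every predator of it retains at least one other prey: N1 still has N7; N2 still has N5, N7, N1; N4 still has N7, N8; N3 still has N7, N2, N8.
No consumer loses all prey, so no secondary extinctions occur.

0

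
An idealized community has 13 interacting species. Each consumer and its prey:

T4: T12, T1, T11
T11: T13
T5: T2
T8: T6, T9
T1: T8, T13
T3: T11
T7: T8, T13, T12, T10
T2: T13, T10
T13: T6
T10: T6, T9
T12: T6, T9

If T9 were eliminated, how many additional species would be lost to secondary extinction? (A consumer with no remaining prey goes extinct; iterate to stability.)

Remove T9.
Every predator of it retains at least one other prey: T8 still has T6; T12 still has T6; T10 still has T6.
No consumer loses all prey, so no secondary extinctions occur.

0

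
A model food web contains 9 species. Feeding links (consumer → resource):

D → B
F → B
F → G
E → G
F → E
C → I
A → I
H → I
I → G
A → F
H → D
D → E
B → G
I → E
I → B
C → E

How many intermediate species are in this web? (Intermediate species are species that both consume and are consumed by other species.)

Intermediate species (has both prey and predators): B, E, D, F, I.
Count: 5.

5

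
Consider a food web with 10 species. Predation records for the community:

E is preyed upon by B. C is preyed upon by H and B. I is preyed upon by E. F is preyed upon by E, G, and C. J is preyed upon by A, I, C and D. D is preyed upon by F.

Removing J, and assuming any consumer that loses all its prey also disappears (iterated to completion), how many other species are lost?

Remove J.
Round 1: I (all prey gone), A (all prey gone), D (all prey gone) → extinct.
Round 2: F (all prey gone) → extinct.
Round 3: E (all prey gone), G (all prey gone), C (all prey gone) → extinct.
Round 4: B (all prey gone), H (all prey gone) → extinct.
No further losses. Total secondary extinctions: 9.

9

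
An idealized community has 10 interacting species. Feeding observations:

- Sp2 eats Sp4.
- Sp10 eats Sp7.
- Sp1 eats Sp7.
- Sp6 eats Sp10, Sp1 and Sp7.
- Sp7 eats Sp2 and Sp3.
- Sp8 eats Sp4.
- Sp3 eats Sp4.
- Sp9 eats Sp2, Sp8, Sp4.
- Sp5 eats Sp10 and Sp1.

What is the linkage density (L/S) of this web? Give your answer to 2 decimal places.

There are L = 15 links among S = 10 species.
L/S = 15/10 = 1.5000 ≈ 1.50.

L/S = 1.50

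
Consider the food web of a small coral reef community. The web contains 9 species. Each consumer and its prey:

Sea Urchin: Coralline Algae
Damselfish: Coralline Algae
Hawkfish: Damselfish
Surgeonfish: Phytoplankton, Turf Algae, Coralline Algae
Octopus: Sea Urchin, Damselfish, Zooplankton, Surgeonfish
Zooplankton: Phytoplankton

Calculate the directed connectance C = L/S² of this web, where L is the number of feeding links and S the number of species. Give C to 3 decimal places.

C = 0.136

The web has S = 9 species and L = 11 feeding links.
C = L / S² = 11 / 81 = 0.1358 ≈ 0.136.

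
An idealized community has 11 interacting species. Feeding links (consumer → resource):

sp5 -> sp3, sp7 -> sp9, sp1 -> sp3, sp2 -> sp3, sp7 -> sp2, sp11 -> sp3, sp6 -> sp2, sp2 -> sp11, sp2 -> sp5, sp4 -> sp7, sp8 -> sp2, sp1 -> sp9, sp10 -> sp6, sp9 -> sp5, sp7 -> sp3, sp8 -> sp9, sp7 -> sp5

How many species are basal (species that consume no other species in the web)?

1

Basal species (no prey listed): sp3.
Count: 1.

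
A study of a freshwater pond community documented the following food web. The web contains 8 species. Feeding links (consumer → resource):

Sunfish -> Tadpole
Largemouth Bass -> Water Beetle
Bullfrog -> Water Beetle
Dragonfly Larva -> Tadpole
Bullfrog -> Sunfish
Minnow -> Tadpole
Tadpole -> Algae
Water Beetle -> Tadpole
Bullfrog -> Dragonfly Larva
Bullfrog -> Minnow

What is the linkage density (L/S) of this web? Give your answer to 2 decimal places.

L/S = 1.25

There are L = 10 links among S = 8 species.
L/S = 10/8 = 1.2500 ≈ 1.25.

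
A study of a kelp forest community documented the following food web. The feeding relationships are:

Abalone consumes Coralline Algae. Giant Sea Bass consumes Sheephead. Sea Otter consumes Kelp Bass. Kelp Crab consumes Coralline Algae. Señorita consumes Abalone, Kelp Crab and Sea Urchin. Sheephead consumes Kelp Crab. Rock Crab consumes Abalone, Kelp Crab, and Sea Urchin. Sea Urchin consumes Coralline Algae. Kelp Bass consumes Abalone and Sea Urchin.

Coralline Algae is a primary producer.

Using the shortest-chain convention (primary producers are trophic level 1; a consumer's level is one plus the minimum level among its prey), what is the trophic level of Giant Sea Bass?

Trophic level 4

Coralline Algae is a producer → level 1.
Kelp Crab eats Coralline Algae → level 2.
Sheephead eats Kelp Crab → level 3.
Giant Sea Bass eats Sheephead → level 4.
No prey of Giant Sea Bass is below level 3, so 4 is the minimum.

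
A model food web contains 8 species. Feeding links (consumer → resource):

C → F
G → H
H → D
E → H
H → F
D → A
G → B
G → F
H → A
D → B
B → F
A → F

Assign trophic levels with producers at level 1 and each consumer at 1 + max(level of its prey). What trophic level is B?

Trophic level 2

F is a producer → level 1.
B eats F → level 2.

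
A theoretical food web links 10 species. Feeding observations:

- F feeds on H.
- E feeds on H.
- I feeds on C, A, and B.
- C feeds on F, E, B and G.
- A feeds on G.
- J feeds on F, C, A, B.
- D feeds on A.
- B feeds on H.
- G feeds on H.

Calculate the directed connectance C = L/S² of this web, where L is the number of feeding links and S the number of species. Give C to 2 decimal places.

C = 0.17

The web has S = 10 species and L = 17 feeding links.
C = L / S² = 17 / 100 = 0.1700 ≈ 0.17.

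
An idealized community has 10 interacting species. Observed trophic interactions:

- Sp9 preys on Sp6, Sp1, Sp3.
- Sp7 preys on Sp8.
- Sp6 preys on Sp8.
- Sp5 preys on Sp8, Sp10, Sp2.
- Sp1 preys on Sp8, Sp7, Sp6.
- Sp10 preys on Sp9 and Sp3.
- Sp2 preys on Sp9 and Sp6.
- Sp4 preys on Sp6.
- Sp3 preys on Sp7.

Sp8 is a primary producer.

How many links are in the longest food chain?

One longest chain: Sp8 → Sp7 → Sp3 → Sp9 → Sp10 → Sp5.
It has 6 species and 5 links.

5 links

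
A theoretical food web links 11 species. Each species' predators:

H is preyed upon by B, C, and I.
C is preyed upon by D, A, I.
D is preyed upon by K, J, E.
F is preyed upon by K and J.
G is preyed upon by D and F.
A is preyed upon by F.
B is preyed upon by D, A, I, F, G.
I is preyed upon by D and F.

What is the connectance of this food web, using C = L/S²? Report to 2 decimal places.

C = 0.17

The web has S = 11 species and L = 21 feeding links.
C = L / S² = 21 / 121 = 0.1736 ≈ 0.17.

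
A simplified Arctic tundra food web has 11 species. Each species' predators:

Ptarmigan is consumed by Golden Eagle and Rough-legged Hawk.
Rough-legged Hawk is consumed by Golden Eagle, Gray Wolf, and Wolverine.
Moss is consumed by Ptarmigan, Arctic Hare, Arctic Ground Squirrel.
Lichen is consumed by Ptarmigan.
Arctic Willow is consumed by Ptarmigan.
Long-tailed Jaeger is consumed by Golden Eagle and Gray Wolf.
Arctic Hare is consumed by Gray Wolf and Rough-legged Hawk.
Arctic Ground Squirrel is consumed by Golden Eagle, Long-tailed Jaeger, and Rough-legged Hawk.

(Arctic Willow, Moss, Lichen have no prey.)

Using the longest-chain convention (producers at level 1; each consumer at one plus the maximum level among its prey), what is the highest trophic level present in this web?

4

Producers (level 1): Arctic Willow, Moss, Lichen.
Moss → Arctic Ground Squirrel → Rough-legged Hawk → Wolverine gives Wolverine level 4.
No species has a prey at level 4, so no species reaches level 5.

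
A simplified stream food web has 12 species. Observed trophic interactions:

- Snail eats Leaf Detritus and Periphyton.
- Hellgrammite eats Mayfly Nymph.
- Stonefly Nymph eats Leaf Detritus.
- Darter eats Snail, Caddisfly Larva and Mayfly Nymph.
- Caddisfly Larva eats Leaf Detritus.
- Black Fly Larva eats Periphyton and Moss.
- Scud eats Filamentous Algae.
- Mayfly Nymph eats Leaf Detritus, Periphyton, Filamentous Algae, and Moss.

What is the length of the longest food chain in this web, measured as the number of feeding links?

2 links

One longest chain: Filamentous Algae → Mayfly Nymph → Hellgrammite.
It has 3 species and 2 links.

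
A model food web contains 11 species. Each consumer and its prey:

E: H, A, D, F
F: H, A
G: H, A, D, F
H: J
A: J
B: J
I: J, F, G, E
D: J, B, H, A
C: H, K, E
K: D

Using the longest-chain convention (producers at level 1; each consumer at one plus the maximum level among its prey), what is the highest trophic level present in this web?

Producers (level 1): J.
J → B → D → E → I gives I level 5.
No species has a prey at level 5, so no species reaches level 6.

5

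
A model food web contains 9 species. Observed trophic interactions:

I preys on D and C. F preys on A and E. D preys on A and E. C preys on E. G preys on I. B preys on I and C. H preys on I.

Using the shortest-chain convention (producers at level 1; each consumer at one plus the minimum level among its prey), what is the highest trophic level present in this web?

4

Producers (level 1): A, E.
Following each consumer down to its lowest-level prey: E → C → I → H (levels 1 through 4).
All prey of H (I 3) are at level 3 or above, so H is at level 1 + 3 = 4.
Every consumer has at least one prey at level 3 or below, so none exceeds level 4.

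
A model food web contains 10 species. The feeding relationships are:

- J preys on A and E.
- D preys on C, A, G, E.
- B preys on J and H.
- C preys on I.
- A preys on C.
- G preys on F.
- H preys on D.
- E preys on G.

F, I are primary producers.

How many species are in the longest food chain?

One longest chain: I → C → A → D → H → B.
It has 6 species and 5 links.

6 species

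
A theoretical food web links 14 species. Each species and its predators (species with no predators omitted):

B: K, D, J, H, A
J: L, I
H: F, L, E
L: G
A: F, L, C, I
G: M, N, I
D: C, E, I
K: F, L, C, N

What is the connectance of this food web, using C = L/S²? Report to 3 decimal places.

The web has S = 14 species and L = 25 feeding links.
C = L / S² = 25 / 196 = 0.1276 ≈ 0.128.

C = 0.128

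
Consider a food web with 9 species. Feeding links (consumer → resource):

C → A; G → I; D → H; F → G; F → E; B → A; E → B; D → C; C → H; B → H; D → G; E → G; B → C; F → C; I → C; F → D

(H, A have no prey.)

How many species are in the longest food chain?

6 species

One longest chain: H → C → I → G → D → F.
It has 6 species and 5 links.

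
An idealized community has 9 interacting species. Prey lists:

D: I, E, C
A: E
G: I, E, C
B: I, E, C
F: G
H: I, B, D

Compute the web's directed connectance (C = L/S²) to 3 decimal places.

C = 0.173

The web has S = 9 species and L = 14 feeding links.
C = L / S² = 14 / 81 = 0.1728 ≈ 0.173.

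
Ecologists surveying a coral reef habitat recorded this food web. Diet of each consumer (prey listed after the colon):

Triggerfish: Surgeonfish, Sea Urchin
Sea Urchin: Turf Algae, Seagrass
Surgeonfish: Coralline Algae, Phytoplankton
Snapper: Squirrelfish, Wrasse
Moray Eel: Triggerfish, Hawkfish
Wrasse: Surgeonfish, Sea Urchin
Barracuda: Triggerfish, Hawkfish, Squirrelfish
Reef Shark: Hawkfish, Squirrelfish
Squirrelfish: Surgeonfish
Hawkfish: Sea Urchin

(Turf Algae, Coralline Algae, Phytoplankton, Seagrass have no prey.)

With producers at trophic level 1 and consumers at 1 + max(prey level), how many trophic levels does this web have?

4

Producers (level 1): Turf Algae, Coralline Algae, Phytoplankton, Seagrass.
Coralline Algae → Surgeonfish → Triggerfish → Moray Eel gives Moray Eel level 4.
No species has a prey at level 4, so no species reaches level 5.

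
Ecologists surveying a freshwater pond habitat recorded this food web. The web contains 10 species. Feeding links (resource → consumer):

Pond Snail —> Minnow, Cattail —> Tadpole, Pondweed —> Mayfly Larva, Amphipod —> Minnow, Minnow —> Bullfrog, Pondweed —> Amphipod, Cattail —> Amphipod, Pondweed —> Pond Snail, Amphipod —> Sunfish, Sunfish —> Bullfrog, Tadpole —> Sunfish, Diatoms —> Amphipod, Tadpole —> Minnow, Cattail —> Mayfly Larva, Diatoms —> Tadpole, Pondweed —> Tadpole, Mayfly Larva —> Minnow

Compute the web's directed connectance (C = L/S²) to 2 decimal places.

The web has S = 10 species and L = 17 feeding links.
C = L / S² = 17 / 100 = 0.1700 ≈ 0.17.

C = 0.17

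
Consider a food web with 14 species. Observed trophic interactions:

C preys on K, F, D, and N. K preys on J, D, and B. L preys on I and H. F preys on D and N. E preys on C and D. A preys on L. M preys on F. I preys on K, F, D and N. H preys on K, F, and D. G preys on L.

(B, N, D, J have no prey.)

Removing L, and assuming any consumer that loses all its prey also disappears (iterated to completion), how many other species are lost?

Remove L.
Round 1: A (all prey gone), G (all prey gone) → extinct.
No further losses. Total secondary extinctions: 2.

2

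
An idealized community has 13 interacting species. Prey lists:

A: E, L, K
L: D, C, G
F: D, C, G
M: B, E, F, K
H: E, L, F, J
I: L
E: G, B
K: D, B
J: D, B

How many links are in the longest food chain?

One longest chain: D → K → M.
It has 3 species and 2 links.

2 links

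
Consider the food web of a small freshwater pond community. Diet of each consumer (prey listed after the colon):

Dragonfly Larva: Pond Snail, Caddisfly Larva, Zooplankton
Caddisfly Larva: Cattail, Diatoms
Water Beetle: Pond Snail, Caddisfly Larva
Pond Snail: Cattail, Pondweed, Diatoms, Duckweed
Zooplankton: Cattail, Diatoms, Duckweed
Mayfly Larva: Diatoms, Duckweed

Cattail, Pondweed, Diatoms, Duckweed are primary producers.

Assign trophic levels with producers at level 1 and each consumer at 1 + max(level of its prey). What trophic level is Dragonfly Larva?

Trophic level 3

Cattail is a producer → level 1.
Pond Snail eats Cattail (level 1); other prey at levels: Pondweed 1, Diatoms 1, Duckweed 1 → level 2.
Dragonfly Larva eats Pond Snail (level 2); other prey at levels: Caddisfly Larva 2, Zooplankton 2 → level 3.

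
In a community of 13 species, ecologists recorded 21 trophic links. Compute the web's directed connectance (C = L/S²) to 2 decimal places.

C = 0.12

The web has S = 13 species and L = 21 feeding links.
C = L / S² = 21 / 169 = 0.1243 ≈ 0.12.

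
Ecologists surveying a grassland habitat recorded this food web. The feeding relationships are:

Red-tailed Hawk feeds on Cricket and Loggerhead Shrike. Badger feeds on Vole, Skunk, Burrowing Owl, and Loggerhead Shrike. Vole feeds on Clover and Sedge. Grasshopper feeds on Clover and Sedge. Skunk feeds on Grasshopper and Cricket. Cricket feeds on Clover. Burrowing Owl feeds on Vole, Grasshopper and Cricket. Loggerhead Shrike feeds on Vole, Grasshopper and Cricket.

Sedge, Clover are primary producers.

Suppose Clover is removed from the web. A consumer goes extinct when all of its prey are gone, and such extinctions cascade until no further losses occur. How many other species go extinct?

Remove Clover.
Round 1: Cricket (all prey gone) → extinct.
No further losses. Total secondary extinctions: 1.

1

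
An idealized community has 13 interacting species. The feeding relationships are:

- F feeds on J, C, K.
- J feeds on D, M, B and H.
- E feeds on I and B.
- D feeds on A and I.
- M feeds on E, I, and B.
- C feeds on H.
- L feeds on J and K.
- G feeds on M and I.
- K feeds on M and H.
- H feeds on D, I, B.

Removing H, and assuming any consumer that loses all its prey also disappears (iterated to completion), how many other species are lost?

1

Remove H.
Round 1: C (all prey gone) → extinct.
No further losses. Total secondary extinctions: 1.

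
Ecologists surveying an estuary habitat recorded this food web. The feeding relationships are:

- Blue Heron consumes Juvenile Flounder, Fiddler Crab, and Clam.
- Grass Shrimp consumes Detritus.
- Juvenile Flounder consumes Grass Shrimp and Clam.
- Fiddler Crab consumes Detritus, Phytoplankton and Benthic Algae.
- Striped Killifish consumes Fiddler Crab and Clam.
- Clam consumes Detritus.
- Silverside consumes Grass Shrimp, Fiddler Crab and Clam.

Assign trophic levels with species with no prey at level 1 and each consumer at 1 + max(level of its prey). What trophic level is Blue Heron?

Detritus has no prey (basal) → level 1.
Grass Shrimp eats Detritus → level 2.
Juvenile Flounder eats Grass Shrimp (level 2); other prey at levels: Clam 2 → level 3.
Blue Heron eats Juvenile Flounder (level 3); other prey at levels: Fiddler Crab 2, Clam 2 → level 4.

Trophic level 4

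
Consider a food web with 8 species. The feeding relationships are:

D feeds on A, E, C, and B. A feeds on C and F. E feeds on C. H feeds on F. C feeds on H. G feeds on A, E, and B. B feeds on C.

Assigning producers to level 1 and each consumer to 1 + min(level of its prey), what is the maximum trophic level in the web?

4

Producers (level 1): F.
Following each consumer down to its lowest-level prey: F → H → C → B (levels 1 through 4).
All prey of B (C 3) are at level 3 or above, so B is at level 1 + 3 = 4.
Every consumer has at least one prey at level 3 or below, so none exceeds level 4.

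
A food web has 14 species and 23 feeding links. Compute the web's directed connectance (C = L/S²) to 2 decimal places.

The web has S = 14 species and L = 23 feeding links.
C = L / S² = 23 / 196 = 0.1173 ≈ 0.12.

C = 0.12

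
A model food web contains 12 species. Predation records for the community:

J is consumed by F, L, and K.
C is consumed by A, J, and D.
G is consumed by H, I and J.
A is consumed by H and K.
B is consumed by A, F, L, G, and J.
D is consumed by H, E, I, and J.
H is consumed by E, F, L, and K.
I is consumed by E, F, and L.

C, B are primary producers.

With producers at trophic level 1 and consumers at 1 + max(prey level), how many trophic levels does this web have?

4

Producers (level 1): C, B.
C → D → J → F gives F level 4.
No species has a prey at level 4, so no species reaches level 5.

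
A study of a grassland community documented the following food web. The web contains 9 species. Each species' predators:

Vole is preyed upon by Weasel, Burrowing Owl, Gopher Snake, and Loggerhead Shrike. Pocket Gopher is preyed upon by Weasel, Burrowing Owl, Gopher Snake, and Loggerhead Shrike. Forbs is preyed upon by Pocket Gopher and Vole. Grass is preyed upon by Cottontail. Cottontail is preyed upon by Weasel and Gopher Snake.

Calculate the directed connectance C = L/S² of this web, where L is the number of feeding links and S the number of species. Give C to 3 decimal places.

The web has S = 9 species and L = 13 feeding links.
C = L / S² = 13 / 81 = 0.1605 ≈ 0.160.

C = 0.160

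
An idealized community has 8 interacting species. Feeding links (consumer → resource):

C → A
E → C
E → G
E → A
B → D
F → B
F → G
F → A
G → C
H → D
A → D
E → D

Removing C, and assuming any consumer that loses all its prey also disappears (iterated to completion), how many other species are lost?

1

Remove C.
Round 1: G (all prey gone) → extinct.
No further losses. Total secondary extinctions: 1.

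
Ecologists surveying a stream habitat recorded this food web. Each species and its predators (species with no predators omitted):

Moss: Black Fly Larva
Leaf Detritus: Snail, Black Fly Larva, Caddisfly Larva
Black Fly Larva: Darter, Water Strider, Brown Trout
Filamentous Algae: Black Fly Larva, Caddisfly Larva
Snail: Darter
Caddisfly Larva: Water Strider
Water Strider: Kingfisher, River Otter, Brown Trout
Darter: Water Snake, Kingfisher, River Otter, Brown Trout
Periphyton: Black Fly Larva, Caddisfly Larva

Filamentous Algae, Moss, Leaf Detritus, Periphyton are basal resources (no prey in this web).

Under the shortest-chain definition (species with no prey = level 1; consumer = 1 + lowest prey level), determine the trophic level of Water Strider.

Trophic level 3

Filamentous Algae has no prey (basal) → level 1.
Black Fly Larva eats Filamentous Algae → level 2.
Water Strider eats Black Fly Larva → level 3.
No prey of Water Strider is below level 2, so 3 is the minimum.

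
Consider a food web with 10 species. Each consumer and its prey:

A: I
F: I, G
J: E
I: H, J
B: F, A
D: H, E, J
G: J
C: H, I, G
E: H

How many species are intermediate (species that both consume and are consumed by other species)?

6

Intermediate species (has both prey and predators): E, J, I, G, F, A.
Count: 6.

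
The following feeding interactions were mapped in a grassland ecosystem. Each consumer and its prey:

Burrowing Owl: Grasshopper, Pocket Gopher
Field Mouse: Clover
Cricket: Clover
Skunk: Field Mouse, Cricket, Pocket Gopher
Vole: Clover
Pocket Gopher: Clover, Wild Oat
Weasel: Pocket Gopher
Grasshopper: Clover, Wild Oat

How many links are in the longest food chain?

2 links

One longest chain: Clover → Field Mouse → Skunk.
It has 3 species and 2 links.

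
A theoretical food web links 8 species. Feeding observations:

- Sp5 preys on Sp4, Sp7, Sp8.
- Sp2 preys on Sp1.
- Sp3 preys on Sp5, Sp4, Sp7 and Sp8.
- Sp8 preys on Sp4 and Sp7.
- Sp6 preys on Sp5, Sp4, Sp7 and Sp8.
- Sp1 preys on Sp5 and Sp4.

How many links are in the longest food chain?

One longest chain: Sp4 → Sp8 → Sp5 → Sp1 → Sp2.
It has 5 species and 4 links.

4 links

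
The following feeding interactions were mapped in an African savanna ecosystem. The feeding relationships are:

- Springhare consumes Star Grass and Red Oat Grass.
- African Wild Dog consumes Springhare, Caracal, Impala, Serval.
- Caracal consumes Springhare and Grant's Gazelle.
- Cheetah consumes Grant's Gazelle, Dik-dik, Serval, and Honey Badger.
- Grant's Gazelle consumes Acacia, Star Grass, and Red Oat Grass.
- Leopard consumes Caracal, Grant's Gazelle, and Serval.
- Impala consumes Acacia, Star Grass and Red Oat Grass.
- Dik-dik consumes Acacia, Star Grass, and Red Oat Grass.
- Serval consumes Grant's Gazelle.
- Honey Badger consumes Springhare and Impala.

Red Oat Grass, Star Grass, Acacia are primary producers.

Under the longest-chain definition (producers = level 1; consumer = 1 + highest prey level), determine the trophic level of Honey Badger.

Trophic level 3

Red Oat Grass is a producer → level 1.
Impala eats Red Oat Grass (level 1); other prey at levels: Star Grass 1, Acacia 1 → level 2.
Honey Badger eats Impala (level 2); other prey at levels: Springhare 2 → level 3.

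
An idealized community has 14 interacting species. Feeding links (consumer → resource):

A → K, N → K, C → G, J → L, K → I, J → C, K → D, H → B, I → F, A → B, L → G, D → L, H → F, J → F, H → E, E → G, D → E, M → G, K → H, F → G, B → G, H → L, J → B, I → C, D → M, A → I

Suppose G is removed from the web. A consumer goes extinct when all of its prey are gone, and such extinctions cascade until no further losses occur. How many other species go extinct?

Remove G.
Round 1: C (all prey gone), E (all prey gone), L (all prey gone), F (all prey gone), B (all prey gone), M (all prey gone) → extinct.
Round 2: J (all prey gone), D (all prey gone), I (all prey gone), H (all prey gone) → extinct.
Round 3: K (all prey gone) → extinct.
Round 4: N (all prey gone), A (all prey gone) → extinct.
No further losses. Total secondary extinctions: 13.

13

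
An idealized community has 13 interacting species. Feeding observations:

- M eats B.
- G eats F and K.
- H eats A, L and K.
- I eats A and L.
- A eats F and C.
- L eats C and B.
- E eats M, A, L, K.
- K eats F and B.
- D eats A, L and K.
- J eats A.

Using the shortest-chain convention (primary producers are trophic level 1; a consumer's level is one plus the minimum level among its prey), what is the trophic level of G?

Trophic level 2

F is a producer → level 1.
G eats F → level 2.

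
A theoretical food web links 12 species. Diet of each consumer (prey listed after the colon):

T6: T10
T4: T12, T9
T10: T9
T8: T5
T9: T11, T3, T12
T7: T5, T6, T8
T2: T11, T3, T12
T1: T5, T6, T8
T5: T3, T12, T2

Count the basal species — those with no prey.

3

Basal species (no prey listed): T11, T3, T12.
Count: 3.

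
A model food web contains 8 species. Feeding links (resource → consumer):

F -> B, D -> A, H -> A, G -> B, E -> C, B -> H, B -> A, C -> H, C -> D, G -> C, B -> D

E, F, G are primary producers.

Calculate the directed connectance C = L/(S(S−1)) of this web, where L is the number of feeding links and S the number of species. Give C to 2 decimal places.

C = 0.20

The web has S = 8 species and L = 11 feeding links.
C = L / (S(S−1)) = 11 / 56 = 0.1964 ≈ 0.20.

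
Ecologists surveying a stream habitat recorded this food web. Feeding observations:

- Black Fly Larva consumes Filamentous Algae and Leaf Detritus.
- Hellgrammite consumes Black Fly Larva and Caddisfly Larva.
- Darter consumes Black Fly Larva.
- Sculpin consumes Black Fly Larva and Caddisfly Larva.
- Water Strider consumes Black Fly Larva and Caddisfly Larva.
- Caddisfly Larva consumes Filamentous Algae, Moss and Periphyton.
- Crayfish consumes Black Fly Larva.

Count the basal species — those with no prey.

Basal species (no prey listed): Leaf Detritus, Periphyton, Filamentous Algae, Moss.
Count: 4.

4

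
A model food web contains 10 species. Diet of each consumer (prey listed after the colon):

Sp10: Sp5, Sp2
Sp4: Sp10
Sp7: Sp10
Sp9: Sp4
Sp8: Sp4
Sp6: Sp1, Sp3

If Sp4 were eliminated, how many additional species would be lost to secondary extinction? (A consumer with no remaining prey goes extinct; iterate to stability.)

Remove Sp4.
Round 1: Sp8 (all prey gone), Sp9 (all prey gone) → extinct.
No further losses. Total secondary extinctions: 2.

2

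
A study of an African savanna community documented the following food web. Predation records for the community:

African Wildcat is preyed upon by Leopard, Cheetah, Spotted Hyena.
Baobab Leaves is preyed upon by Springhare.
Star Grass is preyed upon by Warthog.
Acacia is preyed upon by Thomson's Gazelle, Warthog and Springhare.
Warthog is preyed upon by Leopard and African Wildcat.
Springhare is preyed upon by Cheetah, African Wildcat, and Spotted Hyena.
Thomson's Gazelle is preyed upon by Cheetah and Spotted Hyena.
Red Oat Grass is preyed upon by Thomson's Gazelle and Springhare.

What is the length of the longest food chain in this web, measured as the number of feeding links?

One longest chain: Star Grass → Warthog → African Wildcat → Spotted Hyena.
It has 4 species and 3 links.

3 links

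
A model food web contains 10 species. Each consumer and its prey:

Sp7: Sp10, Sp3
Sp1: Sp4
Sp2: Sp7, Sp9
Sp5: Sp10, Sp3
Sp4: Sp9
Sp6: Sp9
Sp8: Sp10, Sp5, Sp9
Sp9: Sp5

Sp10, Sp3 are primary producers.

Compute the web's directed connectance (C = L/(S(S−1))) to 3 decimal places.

C = 0.144

The web has S = 10 species and L = 13 feeding links.
C = L / (S(S−1)) = 13 / 90 = 0.1444 ≈ 0.144.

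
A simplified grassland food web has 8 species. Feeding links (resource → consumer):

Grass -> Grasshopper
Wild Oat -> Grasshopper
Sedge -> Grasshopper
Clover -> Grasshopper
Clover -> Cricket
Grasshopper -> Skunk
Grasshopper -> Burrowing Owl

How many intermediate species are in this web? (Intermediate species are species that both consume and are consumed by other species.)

1

Intermediate species (has both prey and predators): Grasshopper.
Count: 1.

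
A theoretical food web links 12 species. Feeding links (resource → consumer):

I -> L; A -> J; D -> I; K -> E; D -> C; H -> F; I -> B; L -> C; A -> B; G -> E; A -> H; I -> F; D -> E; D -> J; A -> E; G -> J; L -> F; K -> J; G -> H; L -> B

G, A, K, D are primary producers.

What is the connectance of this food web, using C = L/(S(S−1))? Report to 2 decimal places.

C = 0.15

The web has S = 12 species and L = 20 feeding links.
C = L / (S(S−1)) = 20 / 132 = 0.1515 ≈ 0.15.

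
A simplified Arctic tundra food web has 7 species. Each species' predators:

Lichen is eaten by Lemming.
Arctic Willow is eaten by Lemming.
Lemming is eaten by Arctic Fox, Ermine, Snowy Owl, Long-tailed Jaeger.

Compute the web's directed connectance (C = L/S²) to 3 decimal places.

The web has S = 7 species and L = 6 feeding links.
C = L / S² = 6 / 49 = 0.1224 ≈ 0.122.

C = 0.122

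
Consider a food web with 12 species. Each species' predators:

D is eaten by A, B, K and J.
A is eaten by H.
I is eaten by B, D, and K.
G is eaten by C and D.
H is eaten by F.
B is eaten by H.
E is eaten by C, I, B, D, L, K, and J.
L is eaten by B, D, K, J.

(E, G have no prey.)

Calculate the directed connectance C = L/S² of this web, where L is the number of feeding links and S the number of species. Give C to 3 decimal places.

C = 0.160

The web has S = 12 species and L = 23 feeding links.
C = L / S² = 23 / 144 = 0.1597 ≈ 0.160.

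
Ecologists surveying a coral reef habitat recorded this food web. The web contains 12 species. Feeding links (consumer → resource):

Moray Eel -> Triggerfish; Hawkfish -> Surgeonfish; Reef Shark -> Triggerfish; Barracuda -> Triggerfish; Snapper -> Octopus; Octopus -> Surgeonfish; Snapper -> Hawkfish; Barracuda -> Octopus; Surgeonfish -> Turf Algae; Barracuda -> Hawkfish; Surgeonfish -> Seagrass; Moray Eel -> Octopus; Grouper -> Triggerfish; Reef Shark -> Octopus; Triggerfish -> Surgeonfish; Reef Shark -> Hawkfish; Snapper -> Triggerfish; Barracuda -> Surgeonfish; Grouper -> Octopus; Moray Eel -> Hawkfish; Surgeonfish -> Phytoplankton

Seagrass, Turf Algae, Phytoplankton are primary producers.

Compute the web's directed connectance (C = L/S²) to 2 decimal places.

The web has S = 12 species and L = 21 feeding links.
C = L / S² = 21 / 144 = 0.1458 ≈ 0.15.

C = 0.15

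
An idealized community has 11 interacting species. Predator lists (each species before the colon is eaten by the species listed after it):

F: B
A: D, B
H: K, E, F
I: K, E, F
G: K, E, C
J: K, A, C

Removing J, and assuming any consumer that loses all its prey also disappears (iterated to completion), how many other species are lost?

2

Remove J.
Round 1: A (all prey gone) → extinct.
Round 2: D (all prey gone) → extinct.
No further losses. Total secondary extinctions: 2.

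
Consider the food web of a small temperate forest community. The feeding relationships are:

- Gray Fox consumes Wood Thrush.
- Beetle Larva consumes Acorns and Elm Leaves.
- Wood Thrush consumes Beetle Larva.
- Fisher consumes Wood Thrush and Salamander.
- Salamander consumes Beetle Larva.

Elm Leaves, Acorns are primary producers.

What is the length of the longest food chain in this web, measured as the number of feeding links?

3 links

One longest chain: Elm Leaves → Beetle Larva → Wood Thrush → Gray Fox.
It has 4 species and 3 links.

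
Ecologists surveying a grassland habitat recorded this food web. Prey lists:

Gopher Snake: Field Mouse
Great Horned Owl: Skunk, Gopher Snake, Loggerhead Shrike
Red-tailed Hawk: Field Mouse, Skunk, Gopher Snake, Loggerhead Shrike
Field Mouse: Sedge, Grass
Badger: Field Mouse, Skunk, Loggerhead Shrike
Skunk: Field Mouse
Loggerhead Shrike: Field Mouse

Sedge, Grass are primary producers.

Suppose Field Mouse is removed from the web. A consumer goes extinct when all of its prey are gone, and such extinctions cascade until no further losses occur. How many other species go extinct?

6

Remove Field Mouse.
Round 1: Skunk (all prey gone), Gopher Snake (all prey gone), Loggerhead Shrike (all prey gone) → extinct.
Round 2: Great Horned Owl (all prey gone), Red-tailed Hawk (all prey gone), Badger (all prey gone) → extinct.
No further losses. Total secondary extinctions: 6.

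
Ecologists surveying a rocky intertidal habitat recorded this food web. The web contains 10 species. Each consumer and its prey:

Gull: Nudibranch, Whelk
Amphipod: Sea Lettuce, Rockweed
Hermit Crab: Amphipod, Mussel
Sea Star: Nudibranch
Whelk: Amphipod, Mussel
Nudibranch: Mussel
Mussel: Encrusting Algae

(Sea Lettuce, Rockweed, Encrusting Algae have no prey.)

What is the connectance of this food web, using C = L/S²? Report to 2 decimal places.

C = 0.11

The web has S = 10 species and L = 11 feeding links.
C = L / S² = 11 / 100 = 0.1100 ≈ 0.11.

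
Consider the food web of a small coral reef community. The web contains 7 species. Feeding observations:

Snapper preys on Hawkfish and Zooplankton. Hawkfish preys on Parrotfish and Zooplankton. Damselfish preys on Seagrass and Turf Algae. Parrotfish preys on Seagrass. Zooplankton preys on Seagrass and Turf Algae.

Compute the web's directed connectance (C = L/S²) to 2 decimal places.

The web has S = 7 species and L = 9 feeding links.
C = L / S² = 9 / 49 = 0.1837 ≈ 0.18.

C = 0.18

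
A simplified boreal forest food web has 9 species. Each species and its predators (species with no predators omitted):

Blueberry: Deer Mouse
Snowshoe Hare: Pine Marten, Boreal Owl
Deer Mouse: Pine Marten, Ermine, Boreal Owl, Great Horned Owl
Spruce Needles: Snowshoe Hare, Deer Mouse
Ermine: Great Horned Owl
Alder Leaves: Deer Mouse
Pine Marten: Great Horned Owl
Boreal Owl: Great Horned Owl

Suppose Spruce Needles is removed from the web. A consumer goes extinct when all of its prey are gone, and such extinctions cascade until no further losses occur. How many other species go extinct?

Remove Spruce Needles.
Round 1: Snowshoe Hare (all prey gone) → extinct.
No further losses. Total secondary extinctions: 1.

1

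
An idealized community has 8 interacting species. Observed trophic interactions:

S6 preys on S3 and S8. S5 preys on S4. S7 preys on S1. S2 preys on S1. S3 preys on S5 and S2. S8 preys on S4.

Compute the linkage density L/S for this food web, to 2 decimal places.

L/S = 1.00

There are L = 8 links among S = 8 species.
L/S = 8/8 = 1.0000 ≈ 1.00.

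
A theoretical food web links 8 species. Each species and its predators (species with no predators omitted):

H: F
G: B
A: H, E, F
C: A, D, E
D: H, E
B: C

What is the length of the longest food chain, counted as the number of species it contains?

One longest chain: G → B → C → A → H → F.
It has 6 species and 5 links.

6 species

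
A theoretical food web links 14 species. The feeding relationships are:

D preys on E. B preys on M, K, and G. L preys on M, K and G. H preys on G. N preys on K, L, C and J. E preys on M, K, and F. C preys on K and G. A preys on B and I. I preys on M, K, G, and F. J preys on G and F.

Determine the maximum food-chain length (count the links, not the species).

One longest chain: M → B → A.
It has 3 species and 2 links.

2 links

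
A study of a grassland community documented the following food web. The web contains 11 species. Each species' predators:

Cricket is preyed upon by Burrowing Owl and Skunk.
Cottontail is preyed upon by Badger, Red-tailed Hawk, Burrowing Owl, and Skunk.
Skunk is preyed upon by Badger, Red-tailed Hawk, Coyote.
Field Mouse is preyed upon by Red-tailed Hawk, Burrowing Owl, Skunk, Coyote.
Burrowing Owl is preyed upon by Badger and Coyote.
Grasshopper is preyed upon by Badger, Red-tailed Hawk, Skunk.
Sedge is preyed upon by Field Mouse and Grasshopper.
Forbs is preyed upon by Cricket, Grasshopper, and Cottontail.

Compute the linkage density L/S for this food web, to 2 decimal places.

L/S = 2.09

There are L = 23 links among S = 11 species.
L/S = 23/11 = 2.0909 ≈ 2.09.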